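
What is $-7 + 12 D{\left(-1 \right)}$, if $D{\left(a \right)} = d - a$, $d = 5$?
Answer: $65$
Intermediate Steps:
$D{\left(a \right)} = 5 - a$
$-7 + 12 D{\left(-1 \right)} = -7 + 12 \left(5 - -1\right) = -7 + 12 \left(5 + 1\right) = -7 + 12 \cdot 6 = -7 + 72 = 65$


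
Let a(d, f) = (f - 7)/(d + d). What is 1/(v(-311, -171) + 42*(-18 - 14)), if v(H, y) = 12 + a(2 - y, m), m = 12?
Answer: -346/460867 ≈ -0.00075076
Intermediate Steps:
a(d, f) = (-7 + f)/(2*d) (a(d, f) = (-7 + f)/((2*d)) = (-7 + f)*(1/(2*d)) = (-7 + f)/(2*d))
v(H, y) = 12 + 5/(2*(2 - y)) (v(H, y) = 12 + (-7 + 12)/(2*(2 - y)) = 12 + (1/2)*5/(2 - y) = 12 + 5/(2*(2 - y)))
1/(v(-311, -171) + 42*(-18 - 14)) = 1/((-53 + 24*(-171))/(2*(-2 - 171)) + 42*(-18 - 14)) = 1/((1/2)*(-53 - 4104)/(-173) + 42*(-32)) = 1/((1/2)*(-1/173)*(-4157) - 1344) = 1/(4157/346 - 1344) = 1/(-460867/346) = -346/460867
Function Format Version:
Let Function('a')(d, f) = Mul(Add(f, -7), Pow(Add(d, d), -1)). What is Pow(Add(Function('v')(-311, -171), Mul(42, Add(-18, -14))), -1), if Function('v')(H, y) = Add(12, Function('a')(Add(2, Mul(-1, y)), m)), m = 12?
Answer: Rational(-346, 460867) ≈ -0.00075076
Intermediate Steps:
Function('a')(d, f) = Mul(Rational(1, 2), Pow(d, -1), Add(-7, f)) (Function('a')(d, f) = Mul(Add(-7, f), Pow(Mul(2, d), -1)) = Mul(Add(-7, f), Mul(Rational(1, 2), Pow(d, -1))) = Mul(Rational(1, 2), Pow(d, -1), Add(-7, f)))
Function('v')(H, y) = Add(12, Mul(Rational(5, 2), Pow(Add(2, Mul(-1, y)), -1))) (Function('v')(H, y) = Add(12, Mul(Rational(1, 2), Pow(Add(2, Mul(-1, y)), -1), Add(-7, 12))) = Add(12, Mul(Rational(1, 2), Pow(Add(2, Mul(-1, y)), -1), 5)) = Add(12, Mul(Rational(5, 2), Pow(Add(2, Mul(-1, y)), -1))))
Pow(Add(Function('v')(-311, -171), Mul(42, Add(-18, -14))), -1) = Pow(Add(Mul(Rational(1, 2), Pow(Add(-2, -171), -1), Add(-53, Mul(24, -171))), Mul(42, Add(-18, -14))), -1) = Pow(Add(Mul(Rational(1, 2), Pow(-173, -1), Add(-53, -4104)), Mul(42, -32)), -1) = Pow(Add(Mul(Rational(1, 2), Rational(-1, 173), -4157), -1344), -1) = Pow(Add(Rational(4157, 346), -1344), -1) = Pow(Rational(-460867, 346), -1) = Rational(-346, 460867)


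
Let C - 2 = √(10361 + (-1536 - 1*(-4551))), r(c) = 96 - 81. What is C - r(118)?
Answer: -13 + 8*√209 ≈ 102.65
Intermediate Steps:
r(c) = 15
C = 2 + 8*√209 (C = 2 + √(10361 + (-1536 - 1*(-4551))) = 2 + √(10361 + (-1536 + 4551)) = 2 + √(10361 + 3015) = 2 + √13376 = 2 + 8*√209 ≈ 117.65)
C - r(118) = (2 + 8*√209) - 1*15 = (2 + 8*√209) - 15 = -13 + 8*√209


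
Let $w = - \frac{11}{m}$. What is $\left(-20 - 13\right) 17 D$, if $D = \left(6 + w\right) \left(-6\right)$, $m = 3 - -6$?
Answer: $16082$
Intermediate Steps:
$m = 9$ ($m = 3 + 6 = 9$)
$w = - \frac{11}{9} \approx -1.2222$
$D = - \frac{86}{3}$ ($D = \left(6 - \frac{11}{9}\right) \left(-6\right) = \frac{43}{9} \left(-6\right) = - \frac{86}{3} \approx -28.667$)
$\left(-20 - 13\right) 17 D = \left(-20 - 13\right) 17 \left(- \frac{86}{3}\right) = \left(-33\right) 17 \left(- \frac{86}{3}\right) = \left(-561\right) \left(- \frac{86}{3}\right) = 16082$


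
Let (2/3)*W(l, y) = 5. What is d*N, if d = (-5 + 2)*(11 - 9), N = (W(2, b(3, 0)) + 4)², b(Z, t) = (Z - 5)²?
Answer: -1587/2 ≈ -793.50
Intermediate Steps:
b(Z, t) = (-5 + Z)²
W(l, y) = 15/2 (W(l, y) = (3/2)*5 = 15/2)
N = 529/4 (N = (15/2 + 4)² = (23/2)² = 529/4 ≈ 132.25)
d = -6 (d = -3*2 = -6)
d*N = -6*529/4 = -1587/2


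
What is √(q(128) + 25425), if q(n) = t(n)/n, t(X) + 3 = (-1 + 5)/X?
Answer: √104140705/64 ≈ 159.45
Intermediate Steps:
t(X) = -3 + 4/X (t(X) = -3 + (-1 + 5)/X = -3 + 4/X)
q(n) = (-3 + 4/n)/n
√(q(128) + 25425) = √((4 - 3*128)/128² + 25425) = √((4 - 384)/16384 + 25425) = √((1/16384)*(-380) + 25425) = √(-95/4096 + 25425) = √(104140705/4096) = √104140705/64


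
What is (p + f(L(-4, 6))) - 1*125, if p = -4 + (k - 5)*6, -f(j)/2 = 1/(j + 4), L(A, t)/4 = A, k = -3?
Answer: -1061/6 ≈ -176.83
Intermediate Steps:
L(A, t) = 4*A
f(j) = -2/(4 + j) (f(j) = -2/(j + 4) = -2/(4 + j))
p = -52 (p = -4 + (-3 - 5)*6 = -4 - 8*6 = -4 - 48 = -52)
(p + f(L(-4, 6))) - 1*125 = (-52 - 2/(4 + 4*(-4))) - 1*125 = (-52 - 2/(4 - 16)) - 125 = (-52 - 2/(-12)) - 125 = (-52 - 2*(-1/12)) - 125 = (-52 + ⅙) - 125 = -311/6 - 125 = -1061/6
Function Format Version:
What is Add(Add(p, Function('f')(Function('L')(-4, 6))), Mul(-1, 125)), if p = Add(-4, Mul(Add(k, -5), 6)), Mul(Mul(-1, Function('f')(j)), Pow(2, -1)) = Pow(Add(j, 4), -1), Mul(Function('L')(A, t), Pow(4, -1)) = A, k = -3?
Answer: Rational(-1061, 6) ≈ -176.83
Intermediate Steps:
Function('L')(A, t) = Mul(4, A)
Function('f')(j) = Mul(-2, Pow(Add(4, j), -1)) (Function('f')(j) = Mul(-2, Pow(Add(j, 4), -1)) = Mul(-2, Pow(Add(4, j), -1)))
p = -52 (p = Add(-4, Mul(Add(-3, -5), 6)) = Add(-4, Mul(-8, 6)) = Add(-4, -48) = -52)
Add(Add(p, Function('f')(Function('L')(-4, 6))), Mul(-1, 125)) = Add(Add(-52, Mul(-2, Pow(Add(4, Mul(4, -4)), -1))), Mul(-1, 125)) = Add(Add(-52, Mul(-2, Pow(Add(4, -16), -1))), -125) = Add(Add(-52, Mul(-2, Pow(-12, -1))), -125) = Add(Add(-52, Mul(-2, Rational(-1, 12))), -125) = Add(Add(-52, Rational(1, 6)), -125) = Add(Rational(-311, 6), -125) = Rational(-1061, 6)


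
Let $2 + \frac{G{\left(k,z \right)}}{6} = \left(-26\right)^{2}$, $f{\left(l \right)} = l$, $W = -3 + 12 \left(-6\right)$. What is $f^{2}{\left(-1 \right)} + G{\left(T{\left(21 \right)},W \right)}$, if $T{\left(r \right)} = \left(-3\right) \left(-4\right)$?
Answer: $4045$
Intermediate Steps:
$W = -75$ ($W = -3 - 72 = -75$)
$T{\left(r \right)} = 12$
$G{\left(k,z \right)} = 4044$ ($G{\left(k,z \right)} = -12 + 6 \left(-26\right)^{2} = -12 + 6 \cdot 676 = -12 + 4056 = 4044$)
$f^{2}{\left(-1 \right)} + G{\left(T{\left(21 \right)},W \right)} = \left(-1\right)^{2} + 4044 = 1 + 4044 = 4045$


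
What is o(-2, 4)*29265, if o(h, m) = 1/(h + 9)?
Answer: 29265/7 ≈ 4180.7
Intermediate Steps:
o(h, m) = 1/(9 + h)
o(-2, 4)*29265 = 29265/(9 - 2) = 29265/7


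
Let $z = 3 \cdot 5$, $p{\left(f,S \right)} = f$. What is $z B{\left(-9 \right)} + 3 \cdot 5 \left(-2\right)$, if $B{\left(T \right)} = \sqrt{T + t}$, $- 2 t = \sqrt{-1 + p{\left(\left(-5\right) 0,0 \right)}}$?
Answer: $-30 + \frac{15 \sqrt{-36 - 2 i}}{2} \approx -28.75 - 45.017 i$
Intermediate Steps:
$t = - \frac{i}{2}$ ($t = - \frac{\sqrt{-1 - 0}}{2} = - \frac{\sqrt{-1 + 0}}{2} = - \frac{\sqrt{-1}}{2} = - \frac{i}{2} \approx - 0.5 i$)
$B{\left(T \right)} = \sqrt{T - \frac{i}{2}}$
$z = 15$
$z B{\left(-9 \right)} + 3 \cdot 5 \left(-2\right) = 15 \frac{\sqrt{- 2 i + 4 \left(-9\right)}}{2} + 3 \cdot 5 \left(-2\right) = 15 \frac{\sqrt{- 2 i - 36}}{2} + 15 \left(-2\right) = 15 \frac{\sqrt{-36 - 2 i}}{2} - 30 = \frac{15 \sqrt{-36 - 2 i}}{2} - 30 = -30 + \frac{15 \sqrt{-36 - 2 i}}{2}$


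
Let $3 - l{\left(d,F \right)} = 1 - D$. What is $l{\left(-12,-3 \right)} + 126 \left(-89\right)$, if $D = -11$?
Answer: $-11223$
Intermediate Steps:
$l{\left(d,F \right)} = -9$ ($l{\left(d,F \right)} = 3 - \left(1 - -11\right) = 3 - \left(1 + 11\right) = 3 - 12 = -9$)
$l{\left(-12,-3 \right)} + 126 \left(-89\right) = -9 + 126 \left(-89\right) = -9 - 11214 = -11223$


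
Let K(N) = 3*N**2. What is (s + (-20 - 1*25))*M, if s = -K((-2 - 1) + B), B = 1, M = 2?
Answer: -114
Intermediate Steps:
s = -12 (s = -3*((-2 - 1) + 1)**2 = -3*(-3 + 1)**2 = -3*(-2)**2 = -3*4 = -1*12 = -12)
(s + (-20 - 1*25))*M = (-12 + (-20 - 1*25))*2 = (-12 + (-20 - 25))*2 = (-12 - 45)*2 = -57*2 = -114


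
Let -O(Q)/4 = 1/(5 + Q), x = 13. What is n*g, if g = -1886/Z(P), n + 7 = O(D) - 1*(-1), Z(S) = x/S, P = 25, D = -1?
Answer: 330050/13 ≈ 25388.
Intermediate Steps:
O(Q) = -4/(5 + Q)
Z(S) = 13/S
n = -7 (n = -7 + (-4/(5 - 1) - 1*(-1)) = -7 + (-4/4 + 1) = -7 + (-4*¼ + 1) = -7 + (-1 + 1) = -7 + 0 = -7)
g = -47150/13 (g = -1886/(13/25) = -1886/(13*(1/25)) = -1886/13/25 = -1886*25/13 = -47150/13 ≈ -3626.9)
n*g = -7*(-47150/13) = 330050/13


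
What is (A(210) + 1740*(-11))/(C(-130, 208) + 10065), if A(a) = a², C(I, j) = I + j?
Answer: 8320/3381 ≈ 2.4608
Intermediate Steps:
(A(210) + 1740*(-11))/(C(-130, 208) + 10065) = (210² + 1740*(-11))/((-130 + 208) + 10065) = (44100 - 19140)/(78 + 10065) = 24960/10143 = 24960*(1/10143) = 8320/3381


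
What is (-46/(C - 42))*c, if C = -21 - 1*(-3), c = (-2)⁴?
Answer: 184/15 ≈ 12.267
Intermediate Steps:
c = 16
C = -18 (C = -21 + 3 = -18)
(-46/(C - 42))*c = (-46/(-18 - 42))*16 = (-46/(-60))*16 = -1/60*(-46)*16 = (23/30)*16 = 184/15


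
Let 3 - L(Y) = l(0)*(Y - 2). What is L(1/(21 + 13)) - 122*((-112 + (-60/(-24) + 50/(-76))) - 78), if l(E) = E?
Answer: 436207/19 ≈ 22958.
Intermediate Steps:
L(Y) = 3 (L(Y) = 3 - 0*(Y - 2) = 3 - 0*(-2 + Y) = 3 - 1*0 = 3 + 0 = 3)
L(1/(21 + 13)) - 122*((-112 + (-60/(-24) + 50/(-76))) - 78) = 3 - 122*((-112 + (-60/(-24) + 50/(-76))) - 78) = 3 - 122*((-112 + (-60*(-1/24) + 50*(-1/76))) - 78) = 3 - 122*((-112 + (5/2 - 25/38)) - 78) = 3 - 122*((-112 + 35/19) - 78) = 3 - 122*(-2093/19 - 78) = 3 - 122*(-3575/19) = 3 + 436150/19 = 436207/19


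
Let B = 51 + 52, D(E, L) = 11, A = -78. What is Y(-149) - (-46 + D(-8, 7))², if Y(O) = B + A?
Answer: -1200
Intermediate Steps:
B = 103
Y(O) = 25 (Y(O) = 103 - 78 = 25)
Y(-149) - (-46 + D(-8, 7))² = 25 - (-46 + 11)² = 25 - 1*(-35)² = 25 - 1*1225 = 25 - 1225 = -1200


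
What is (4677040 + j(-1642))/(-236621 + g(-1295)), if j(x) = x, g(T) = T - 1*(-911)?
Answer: -4675398/237005 ≈ -19.727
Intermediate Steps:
g(T) = 911 + T (g(T) = T + 911 = 911 + T)
(4677040 + j(-1642))/(-236621 + g(-1295)) = (4677040 - 1642)/(-236621 + (911 - 1295)) = 4675398/(-236621 - 384) = 4675398/(-237005) = 4675398*(-1/237005) = -4675398/237005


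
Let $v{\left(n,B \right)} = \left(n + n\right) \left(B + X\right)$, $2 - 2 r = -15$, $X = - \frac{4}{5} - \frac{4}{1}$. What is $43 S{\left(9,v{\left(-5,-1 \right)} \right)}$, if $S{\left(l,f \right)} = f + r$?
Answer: $\frac{5719}{2} \approx 2859.5$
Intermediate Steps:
$X = - \frac{24}{5}$ ($X = \left(-4\right) \frac{1}{5} - 4 = - \frac{4}{5} - 4 = - \frac{24}{5} \approx -4.8$)
$r = \frac{17}{2}$ ($r = 1 - - \frac{15}{2} = 1 + \frac{15}{2} = \frac{17}{2} \approx 8.5$)
$v{\left(n,B \right)} = 2 n \left(- \frac{24}{5} + B\right)$ ($v{\left(n,B \right)} = \left(n + n\right) \left(B - \frac{24}{5}\right) = 2 n \left(- \frac{24}{5} + B\right)$)
$S{\left(l,f \right)} = \frac{17}{2} + f$ ($S{\left(l,f \right)} = f + \frac{17}{2} = \frac{17}{2} + f$)
$43 S{\left(9,v{\left(-5,-1 \right)} \right)} = 43 \left(\frac{17}{2} + \frac{2}{5} \left(-5\right) \left(-24 + 5 \left(-1\right)\right)\right) = 43 \left(\frac{17}{2} + \frac{2}{5} \left(-5\right) \left(-24 - 5\right)\right) = 43 \left(\frac{17}{2} + \frac{2}{5} \left(-5\right) \left(-29\right)\right) = 43 \left(\frac{17}{2} + 58\right) = 43 \cdot \frac{133}{2} = \frac{5719}{2}$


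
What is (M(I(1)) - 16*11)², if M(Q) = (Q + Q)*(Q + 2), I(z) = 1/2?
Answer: 120409/4 ≈ 30102.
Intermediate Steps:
I(z) = ½
M(Q) = 2*Q*(2 + Q) (M(Q) = (2*Q)*(2 + Q) = 2*Q*(2 + Q))
(M(I(1)) - 16*11)² = (2*(½)*(2 + ½) - 16*11)² = (2*(½)*(5/2) - 176)² = (5/2 - 176)² = (-347/2)² = 120409/4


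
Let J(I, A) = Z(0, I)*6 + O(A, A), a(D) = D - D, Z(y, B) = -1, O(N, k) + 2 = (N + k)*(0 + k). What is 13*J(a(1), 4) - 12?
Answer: 300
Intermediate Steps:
O(N, k) = -2 + k*(N + k) (O(N, k) = -2 + (N + k)*(0 + k) = -2 + (N + k)*k = -2 + k*(N + k))
a(D) = 0
J(I, A) = -8 + 2*A² (J(I, A) = -1*6 + (-2 + A² + A*A) = -6 + (-2 + A² + A²) = -6 + (-2 + 2*A²) = -8 + 2*A²)
13*J(a(1), 4) - 12 = 13*(-8 + 2*4²) - 12 = 13*(-8 + 2*16) - 12 = 13*(-8 + 32) - 12 = 13*24 - 12 = 312 - 12 = 300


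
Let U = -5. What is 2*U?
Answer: -10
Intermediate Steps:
2*U = 2*(-5) = -10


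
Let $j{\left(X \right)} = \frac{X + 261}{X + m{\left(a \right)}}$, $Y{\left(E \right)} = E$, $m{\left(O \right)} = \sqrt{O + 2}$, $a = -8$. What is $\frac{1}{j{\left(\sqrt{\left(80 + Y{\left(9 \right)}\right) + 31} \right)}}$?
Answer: $- \frac{40}{22667} + \frac{174 \sqrt{30}}{22667} - \frac{4 i \sqrt{5}}{22667} + \frac{87 i \sqrt{6}}{22667} \approx 0.04028 + 0.009007 i$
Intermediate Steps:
$m{\left(O \right)} = \sqrt{2 + O}$
$j{\left(X \right)} = \frac{261 + X}{X + i \sqrt{6}}$ ($j{\left(X \right)} = \frac{X + 261}{X + \sqrt{2 - 8}} = \frac{261 + X}{X + \sqrt{-6}} = \frac{261 + X}{X + i \sqrt{6}}$)
$\frac{1}{j{\left(\sqrt{\left(80 + Y{\left(9 \right)}\right) + 31} \right)}} = \frac{1}{\frac{1}{\sqrt{\left(80 + 9\right) + 31} + i \sqrt{6}} \left(261 + \sqrt{\left(80 + 9\right) + 31}\right)} = \frac{1}{\frac{1}{\sqrt{89 + 31} + i \sqrt{6}} \left(261 + \sqrt{89 + 31}\right)} = \frac{1}{\frac{1}{\sqrt{120} + i \sqrt{6}} \left(261 + \sqrt{120}\right)} = \frac{1}{\frac{1}{2 \sqrt{30} + i \sqrt{6}} \left(261 + 2 \sqrt{30}\right)} = \frac{2 \sqrt{30} + i \sqrt{6}}{261 + 2 \sqrt{30}}$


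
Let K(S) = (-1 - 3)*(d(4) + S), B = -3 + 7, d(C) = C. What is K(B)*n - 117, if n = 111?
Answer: -3669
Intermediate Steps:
B = 4
K(S) = -16 - 4*S (K(S) = (-1 - 3)*(4 + S) = -4*(4 + S) = -16 - 4*S)
K(B)*n - 117 = (-16 - 4*4)*111 - 117 = (-16 - 16)*111 - 117 = -32*111 - 117 = -3552 - 117 = -3669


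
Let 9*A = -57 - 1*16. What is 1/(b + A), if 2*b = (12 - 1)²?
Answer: 18/943 ≈ 0.019088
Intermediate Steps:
b = 121/2 (b = (12 - 1)²/2 = (½)*11² = (½)*121 = 121/2 ≈ 60.500)
A = -73/9 (A = (-57 - 1*16)/9 = (-57 - 16)/9 = (⅑)*(-73) = -73/9 ≈ -8.1111)
1/(b + A) = 1/(121/2 - 73/9) = 1/(943/18) = 18/943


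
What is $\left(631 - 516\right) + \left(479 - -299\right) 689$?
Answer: $536157$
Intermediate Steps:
$\left(631 - 516\right) + \left(479 - -299\right) 689 = \left(631 - 516\right) + \left(479 + 299\right) 689 = 115 + 778 \cdot 689 = 115 + 536042 = 536157$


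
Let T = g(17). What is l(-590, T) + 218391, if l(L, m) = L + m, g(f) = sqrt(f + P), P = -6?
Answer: 217801 + sqrt(11) ≈ 2.1780e+5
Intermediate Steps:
g(f) = sqrt(-6 + f) (g(f) = sqrt(f - 6) = sqrt(-6 + f))
T = sqrt(11) (T = sqrt(-6 + 17) = sqrt(11) ≈ 3.3166)
l(-590, T) + 218391 = (-590 + sqrt(11)) + 218391 = 217801 + sqrt(11)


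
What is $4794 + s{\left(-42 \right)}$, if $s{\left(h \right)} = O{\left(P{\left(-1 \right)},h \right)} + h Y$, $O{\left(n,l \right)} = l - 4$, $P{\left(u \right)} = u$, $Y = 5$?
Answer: $4538$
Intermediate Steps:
$O{\left(n,l \right)} = -4 + l$ ($O{\left(n,l \right)} = l - 4 = -4 + l$)
$s{\left(h \right)} = -4 + 6 h$ ($s{\left(h \right)} = \left(-4 + h\right) + h 5 = \left(-4 + h\right) + 5 h = -4 + 6 h$)
$4794 + s{\left(-42 \right)} = 4794 + \left(-4 + 6 \left(-42\right)\right) = 4794 - 256 = 4538$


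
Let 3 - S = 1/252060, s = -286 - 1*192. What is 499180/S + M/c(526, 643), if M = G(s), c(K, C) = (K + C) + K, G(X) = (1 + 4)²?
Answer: 42654106142095/256344681 ≈ 1.6639e+5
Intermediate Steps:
s = -478 (s = -286 - 192 = -478)
G(X) = 25 (G(X) = 5² = 25)
c(K, C) = C + 2*K (c(K, C) = (C + K) + K = C + 2*K)
M = 25
S = 756179/252060 (S = 3 - 1/252060 = 756179/252060 ≈ 3.0000)
499180/S + M/c(526, 643) = 499180/(756179/252060) + 25/(643 + 2*526) = 499180*(252060/756179) + 25/(643 + 1052) = 125823310800/756179 + 25/1695 = 125823310800/756179 + 25*(1/1695) = 125823310800/756179 + 5/339 = 42654106142095/256344681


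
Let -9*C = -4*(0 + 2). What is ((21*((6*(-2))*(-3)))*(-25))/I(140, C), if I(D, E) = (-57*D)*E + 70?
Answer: 810/301 ≈ 2.6910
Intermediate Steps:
C = 8/9 (C = -(-4)*(0 + 2)/9 = -(-4)*2/9 = -⅑*(-8) = 8/9 ≈ 0.88889)
I(D, E) = 70 - 57*D*E (I(D, E) = -57*D*E + 70 = 70 - 57*D*E)
((21*((6*(-2))*(-3)))*(-25))/I(140, C) = ((21*((6*(-2))*(-3)))*(-25))/(70 - 57*140*8/9) = ((21*(-12*(-3)))*(-25))/(70 - 21280/3) = ((21*36)*(-25))/(-21070/3) = (756*(-25))*(-3/21070) = -18900*(-3/21070) = 810/301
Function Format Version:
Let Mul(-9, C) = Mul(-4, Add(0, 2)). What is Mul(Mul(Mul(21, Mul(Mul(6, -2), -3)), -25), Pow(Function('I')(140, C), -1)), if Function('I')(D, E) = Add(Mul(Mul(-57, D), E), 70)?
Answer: Rational(810, 301) ≈ 2.6910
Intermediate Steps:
C = Rational(8, 9) (C = Mul(Rational(-1, 9), Mul(-4, Add(0, 2))) = Mul(Rational(-1, 9), Mul(-4, 2)) = Mul(Rational(-1, 9), -8) = Rational(8, 9) ≈ 0.88889)
Function('I')(D, E) = Add(70, Mul(-57, D, E)) (Function('I')(D, E) = Add(Mul(-57, D, E), 70) = Add(70, Mul(-57, D, E)))
Mul(Mul(Mul(21, Mul(Mul(6, -2), -3)), -25), Pow(Function('I')(140, C), -1)) = Mul(Mul(Mul(21, Mul(Mul(6, -2), -3)), -25), Pow(Add(70, Mul(-57, 140, Rational(8, 9))), -1)) = Mul(Mul(Mul(21, Mul(-12, -3)), -25), Pow(Add(70, Rational(-21280, 3)), -1)) = Mul(Mul(Mul(21, 36), -25), Pow(Rational(-21070, 3), -1)) = Mul(Mul(756, -25), Rational(-3, 21070)) = Mul(-18900, Rational(-3, 21070)) = Rational(810, 301)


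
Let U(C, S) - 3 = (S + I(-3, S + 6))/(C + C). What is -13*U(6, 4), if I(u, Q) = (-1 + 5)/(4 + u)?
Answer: -143/3 ≈ -47.667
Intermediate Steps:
I(u, Q) = 4/(4 + u)
U(C, S) = 3 + (4 + S)/(2*C) (U(C, S) = 3 + (S + 4/(4 - 3))/(C + C) = 3 + (S + 4/1)/((2*C)) = 3 + (S + 4*1)*(1/(2*C)) = 3 + (S + 4)*(1/(2*C)) = 3 + (4 + S)*(1/(2*C)) = 3 + (4 + S)/(2*C))
-13*U(6, 4) = -13*(4 + 4 + 6*6)/(2*6) = -13*(4 + 4 + 36)/(2*6) = -13*44/(2*6) = -13*11/3 = -143/3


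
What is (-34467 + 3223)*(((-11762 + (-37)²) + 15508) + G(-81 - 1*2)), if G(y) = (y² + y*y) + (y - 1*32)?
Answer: -586699832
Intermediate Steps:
G(y) = -32 + y + 2*y² (G(y) = (y² + y²) + (y - 32) = 2*y² + (-32 + y) = -32 + y + 2*y²)
(-34467 + 3223)*(((-11762 + (-37)²) + 15508) + G(-81 - 1*2)) = (-34467 + 3223)*(((-11762 + (-37)²) + 15508) + (-32 + (-81 - 1*2) + 2*(-81 - 1*2)²)) = -31244*(((-11762 + 1369) + 15508) + (-32 + (-81 - 2) + 2*(-81 - 2)²)) = -31244*((-10393 + 15508) + (-32 - 83 + 2*(-83)²)) = -31244*(5115 + (-32 - 83 + 2*6889)) = -31244*(5115 + (-32 - 83 + 13778)) = -31244*(5115 + 13663) = -31244*18778 = -586699832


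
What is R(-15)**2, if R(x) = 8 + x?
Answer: 49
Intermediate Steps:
R(-15)**2 = (8 - 15)**2 = (-7)**2 = 49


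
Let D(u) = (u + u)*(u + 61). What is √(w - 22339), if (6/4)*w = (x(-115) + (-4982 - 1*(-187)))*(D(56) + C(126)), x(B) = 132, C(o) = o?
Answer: I*√41149999 ≈ 6414.8*I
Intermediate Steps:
D(u) = 2*u*(61 + u) (D(u) = (2*u)*(61 + u) = 2*u*(61 + u))
w = -41127660 (w = 2*((132 + (-4982 - 1*(-187)))*(2*56*(61 + 56) + 126))/3 = 2*((132 + (-4982 + 187))*(2*56*117 + 126))/3 = 2*((132 - 4795)*(13104 + 126))/3 = 2*(-4663*13230)/3 = (⅔)*(-61691490) = -41127660)
√(w - 22339) = √(-41127660 - 22339) = √(-41149999) = I*√41149999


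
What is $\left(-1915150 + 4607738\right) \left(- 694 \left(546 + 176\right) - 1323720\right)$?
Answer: $-4913402271344$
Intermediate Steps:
$\left(-1915150 + 4607738\right) \left(- 694 \left(546 + 176\right) - 1323720\right) = 2692588 \left(\left(-694\right) 722 - 1323720\right) = 2692588 \left(-501068 - 1323720\right) = 2692588 \left(-1824788\right) = -4913402271344$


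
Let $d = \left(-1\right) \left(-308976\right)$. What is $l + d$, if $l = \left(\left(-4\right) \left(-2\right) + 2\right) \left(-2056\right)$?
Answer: $288416$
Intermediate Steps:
$d = 308976$
$l = -20560$ ($l = \left(8 + 2\right) \left(-2056\right) = 10 \left(-2056\right) = -20560$)
$l + d = -20560 + 308976 = 288416$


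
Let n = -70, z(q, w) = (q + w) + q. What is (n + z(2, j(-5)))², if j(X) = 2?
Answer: 4096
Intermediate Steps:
z(q, w) = w + 2*q
(n + z(2, j(-5)))² = (-70 + (2 + 2*2))² = (-70 + (2 + 4))² = (-70 + 6)² = (-64)² = 4096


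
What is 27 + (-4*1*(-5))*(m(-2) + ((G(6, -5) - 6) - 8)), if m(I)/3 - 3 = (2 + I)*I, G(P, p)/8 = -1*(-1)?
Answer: 87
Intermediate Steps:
G(P, p) = 8 (G(P, p) = 8*(-1*(-1)) = 8*1 = 8)
m(I) = 9 + 3*I*(2 + I) (m(I) = 9 + 3*((2 + I)*I) = 9 + 3*(I*(2 + I)) = 9 + 3*I*(2 + I))
27 + (-4*1*(-5))*(m(-2) + ((G(6, -5) - 6) - 8)) = 27 + (-4*1*(-5))*((9 + 3*(-2)² + 6*(-2)) + ((8 - 6) - 8)) = 27 + (-4*(-5))*((9 + 3*4 - 12) + (2 - 8)) = 27 + 20*((9 + 12 - 12) - 6) = 27 + 20*(9 - 6) = 27 + 20*3 = 27 + 60 = 87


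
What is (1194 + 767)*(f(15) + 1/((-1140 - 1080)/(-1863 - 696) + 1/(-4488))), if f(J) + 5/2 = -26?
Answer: -356115033051/6640534 ≈ -53628.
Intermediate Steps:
f(J) = -57/2 (f(J) = -5/2 - 26 = -57/2)
(1194 + 767)*(f(15) + 1/((-1140 - 1080)/(-1863 - 696) + 1/(-4488))) = (1194 + 767)*(-57/2 + 1/((-1140 - 1080)/(-1863 - 696) + 1/(-4488))) = 1961*(-57/2 + 1/(-2220/(-2559) - 1/4488)) = 1961*(-57/2 + 1/(-2220*(-1/2559) - 1/4488)) = 1961*(-57/2 + 1/(740/853 - 1/4488)) = 1961*(-57/2 + 1/(3320267/3828264)) = 1961*(-57/2 + 3828264/3320267) = 1961*(-181598691/6640534) = -356115033051/6640534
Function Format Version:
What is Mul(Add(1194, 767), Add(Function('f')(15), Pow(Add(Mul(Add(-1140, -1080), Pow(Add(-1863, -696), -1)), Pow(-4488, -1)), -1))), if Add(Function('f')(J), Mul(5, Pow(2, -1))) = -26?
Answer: Rational(-356115033051, 6640534) ≈ -53628.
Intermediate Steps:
Function('f')(J) = Rational(-57, 2) (Function('f')(J) = Add(Rational(-5, 2), -26) = Rational(-57, 2))
Mul(Add(1194, 767), Add(Function('f')(15), Pow(Add(Mul(Add(-1140, -1080), Pow(Add(-1863, -696), -1)), Pow(-4488, -1)), -1))) = Mul(Add(1194, 767), Add(Rational(-57, 2), Pow(Add(Mul(Add(-1140, -1080), Pow(Add(-1863, -696), -1)), Pow(-4488, -1)), -1))) = Mul(1961, Add(Rational(-57, 2), Pow(Add(Mul(-2220, Pow(-2559, -1)), Rational(-1, 4488)), -1))) = Mul(1961, Add(Rational(-57, 2), Pow(Add(Mul(-2220, Rational(-1, 2559)), Rational(-1, 4488)), -1))) = Mul(1961, Add(Rational(-57, 2), Pow(Add(Rational(740, 853), Rational(-1, 4488)), -1))) = Mul(1961, Add(Rational(-57, 2), Pow(Rational(3320267, 3828264), -1))) = Mul(1961, Add(Rational(-57, 2), Rational(3828264, 3320267))) = Mul(1961, Rational(-181598691, 6640534)) = Rational(-356115033051, 6640534)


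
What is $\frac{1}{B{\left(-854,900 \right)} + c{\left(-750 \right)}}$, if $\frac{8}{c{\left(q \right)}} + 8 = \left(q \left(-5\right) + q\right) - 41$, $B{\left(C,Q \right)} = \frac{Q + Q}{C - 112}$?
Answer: $- \frac{475111}{884012} \approx -0.53745$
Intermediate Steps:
$B{\left(C,Q \right)} = \frac{2 Q}{-112 + C}$ ($B{\left(C,Q \right)} = \frac{2 Q}{C - 112} = \frac{2 Q}{-112 + C}$)
$c{\left(q \right)} = \frac{8}{-49 - 4 q}$ ($c{\left(q \right)} = \frac{8}{-8 - \left(41 - q - q \left(-5\right)\right)} = \frac{8}{-8 + \left(\left(- 5 q + q\right) - 41\right)} = \frac{8}{-8 - \left(41 + 4 q\right)} = \frac{8}{-49 - 4 q}$)
$\frac{1}{B{\left(-854,900 \right)} + c{\left(-750 \right)}} = \frac{1}{2 \cdot 900 \frac{1}{-112 - 854} - \frac{8}{49 + 4 \left(-750\right)}} = \frac{1}{2 \cdot 900 \frac{1}{-966} - \frac{8}{49 - 3000}} = \frac{1}{2 \cdot 900 \left(- \frac{1}{966}\right) - \frac{8}{-2951}} = \frac{1}{- \frac{300}{161} - - \frac{8}{2951}} = \frac{1}{- \frac{300}{161} + \frac{8}{2951}} = \frac{1}{- \frac{884012}{475111}} = - \frac{475111}{884012}$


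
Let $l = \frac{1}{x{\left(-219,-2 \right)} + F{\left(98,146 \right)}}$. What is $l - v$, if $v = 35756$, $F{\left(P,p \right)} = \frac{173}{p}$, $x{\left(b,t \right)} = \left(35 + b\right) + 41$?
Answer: $- \frac{740328126}{20705} \approx -35756.0$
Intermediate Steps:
$x{\left(b,t \right)} = 76 + b$
$l = - \frac{146}{20705}$ ($l = \frac{1}{\left(76 - 219\right) + \frac{173}{146}} = \frac{1}{-143 + 173 \cdot \frac{1}{146}} = \frac{1}{-143 + \frac{173}{146}} = \frac{1}{- \frac{20705}{146}} = - \frac{146}{20705} \approx -0.0070514$)
$l - v = - \frac{146}{20705} - 35756 = - \frac{740328126}{20705}$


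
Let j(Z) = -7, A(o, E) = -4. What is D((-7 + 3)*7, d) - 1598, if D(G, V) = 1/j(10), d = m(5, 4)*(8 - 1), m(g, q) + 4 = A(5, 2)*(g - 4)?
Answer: -11187/7 ≈ -1598.1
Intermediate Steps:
m(g, q) = 12 - 4*g (m(g, q) = -4 - 4*(g - 4) = -4 - 4*(-4 + g) = -4 + (16 - 4*g) = 12 - 4*g)
d = -56 (d = (12 - 4*5)*(8 - 1) = (12 - 20)*7 = -8*7 = -56)
D(G, V) = -⅐ (D(G, V) = 1/(-7) = -⅐)
D((-7 + 3)*7, d) - 1598 = -⅐ - 1598 = -11187/7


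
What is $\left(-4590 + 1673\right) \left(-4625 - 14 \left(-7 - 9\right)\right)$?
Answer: $12837717$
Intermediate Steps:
$\left(-4590 + 1673\right) \left(-4625 - 14 \left(-7 - 9\right)\right) = - 2917 \left(-4625 - -224\right) = - 2917 \left(-4625 + 224\right) = \left(-2917\right) \left(-4401\right) = 12837717$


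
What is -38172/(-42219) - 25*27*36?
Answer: -341961176/14073 ≈ -24299.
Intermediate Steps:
-38172/(-42219) - 25*27*36 = -38172*(-1/42219) - 675*36 = 12724/14073 - 24300 = -341961176/14073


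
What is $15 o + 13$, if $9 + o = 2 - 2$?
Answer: $-122$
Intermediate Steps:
$o = -9$ ($o = -9 + \left(2 - 2\right) = -9 + 0 = -9$)
$15 o + 13 = 15 \left(-9\right) + 13 = -135 + 13 = -122$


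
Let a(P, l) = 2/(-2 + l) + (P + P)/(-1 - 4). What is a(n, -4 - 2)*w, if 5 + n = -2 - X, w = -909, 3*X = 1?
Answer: -48783/20 ≈ -2439.1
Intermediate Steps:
X = ⅓ (X = (⅓)*1 = ⅓ ≈ 0.33333)
n = -22/3 (n = -5 + (-2 - 1*⅓) = -5 + (-2 - ⅓) = -5 - 7/3 = -22/3 ≈ -7.3333)
a(P, l) = 2/(-2 + l) - 2*P/5 (a(P, l) = 2/(-2 + l) + (2*P)/(-5) = 2/(-2 + l) + (2*P)*(-⅕) = 2/(-2 + l) - 2*P/5)
a(n, -4 - 2)*w = (2*(5 + 2*(-22/3) - 1*(-22/3)*(-4 - 2))/(5*(-2 + (-4 - 2))))*(-909) = (2*(5 - 44/3 - 1*(-22/3)*(-6))/(5*(-2 - 6)))*(-909) = ((⅖)*(5 - 44/3 - 44)/(-8))*(-909) = ((⅖)*(-⅛)*(-161/3))*(-909) = (161/60)*(-909) = -48783/20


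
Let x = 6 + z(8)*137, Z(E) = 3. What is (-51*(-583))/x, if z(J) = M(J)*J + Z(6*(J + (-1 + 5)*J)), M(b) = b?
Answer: 2703/835 ≈ 3.2371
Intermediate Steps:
z(J) = 3 + J**2 (z(J) = J*J + 3 = J**2 + 3 = 3 + J**2)
x = 9185 (x = 6 + (3 + 8**2)*137 = 6 + (3 + 64)*137 = 6 + 67*137 = 6 + 9179 = 9185)
(-51*(-583))/x = -51*(-583)/9185 = 29733*(1/9185) = 2703/835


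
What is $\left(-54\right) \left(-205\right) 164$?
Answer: $1815480$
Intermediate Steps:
$\left(-54\right) \left(-205\right) 164 = 11070 \cdot 164 = 1815480$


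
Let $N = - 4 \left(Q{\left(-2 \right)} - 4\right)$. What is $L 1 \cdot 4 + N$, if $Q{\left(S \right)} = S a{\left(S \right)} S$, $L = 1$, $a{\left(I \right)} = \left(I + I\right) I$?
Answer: $-108$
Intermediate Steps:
$a{\left(I \right)} = 2 I^{2}$ ($a{\left(I \right)} = 2 I I = 2 I^{2}$)
$Q{\left(S \right)} = 2 S^{4}$ ($Q{\left(S \right)} = S 2 S^{2} S = 2 S^{3} S = 2 S^{4}$)
$N = -112$ ($N = - 4 \left(2 \left(-2\right)^{4} - 4\right) = - 4 \left(2 \cdot 16 - 4\right) = - 4 \left(32 - 4\right) = \left(-4\right) 28 = -112$)
$L 1 \cdot 4 + N = 1 \cdot 1 \cdot 4 - 112 = 1 \cdot 4 - 112 = 4 - 112 = -108$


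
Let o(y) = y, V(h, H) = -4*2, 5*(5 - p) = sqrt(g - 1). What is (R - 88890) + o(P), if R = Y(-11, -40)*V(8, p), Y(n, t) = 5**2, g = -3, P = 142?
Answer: -88948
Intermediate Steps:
Y(n, t) = 25
p = 5 - 2*I/5 (p = 5 - sqrt(-3 - 1)/5 = 5 - 2*I/5 ≈ 5.0 - 0.4*I)
V(h, H) = -8
R = -200 (R = 25*(-8) = -200)
(R - 88890) + o(P) = (-200 - 88890) + 142 = -89090 + 142 = -88948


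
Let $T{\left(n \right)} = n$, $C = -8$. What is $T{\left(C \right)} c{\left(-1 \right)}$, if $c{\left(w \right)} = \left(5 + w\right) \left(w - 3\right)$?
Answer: $128$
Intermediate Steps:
$c{\left(w \right)} = \left(-3 + w\right) \left(5 + w\right)$ ($c{\left(w \right)} = \left(5 + w\right) \left(-3 + w\right) = \left(-3 + w\right) \left(5 + w\right)$)
$T{\left(C \right)} c{\left(-1 \right)} = - 8 \left(-15 + \left(-1\right)^{2} + 2 \left(-1\right)\right) = - 8 \left(-15 + 1 - 2\right) = \left(-8\right) \left(-16\right) = 128$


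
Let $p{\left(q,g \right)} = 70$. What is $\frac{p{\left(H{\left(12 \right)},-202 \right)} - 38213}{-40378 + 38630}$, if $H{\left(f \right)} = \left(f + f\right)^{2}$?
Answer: $\frac{38143}{1748} \approx 21.821$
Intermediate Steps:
$H{\left(f \right)} = 4 f^{2}$ ($H{\left(f \right)} = \left(2 f\right)^{2} = 4 f^{2}$)
$\frac{p{\left(H{\left(12 \right)},-202 \right)} - 38213}{-40378 + 38630} = \frac{70 - 38213}{-40378 + 38630} = - \frac{38143}{-1748} = \left(-38143\right) \left(- \frac{1}{1748}\right) = \frac{38143}{1748}$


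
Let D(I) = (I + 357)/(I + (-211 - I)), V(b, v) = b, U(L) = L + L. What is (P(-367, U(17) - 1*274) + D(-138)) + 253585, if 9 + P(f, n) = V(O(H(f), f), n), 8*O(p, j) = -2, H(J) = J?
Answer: 214017057/844 ≈ 2.5357e+5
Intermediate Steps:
U(L) = 2*L
O(p, j) = -¼ (O(p, j) = (⅛)*(-2) = -¼)
P(f, n) = -37/4 (P(f, n) = -9 - ¼ = -37/4)
D(I) = -357/211 - I/211 (D(I) = (357 + I)/(-211) = (357 + I)*(-1/211) = -357/211 - I/211)
(P(-367, U(17) - 1*274) + D(-138)) + 253585 = (-37/4 + (-357/211 - 1/211*(-138))) + 253585 = (-37/4 + (-357/211 + 138/211)) + 253585 = (-37/4 - 219/211) + 253585 = -8683/844 + 253585 = 214017057/844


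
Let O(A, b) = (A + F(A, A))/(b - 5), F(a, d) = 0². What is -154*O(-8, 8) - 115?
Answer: 887/3 ≈ 295.67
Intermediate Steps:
F(a, d) = 0
O(A, b) = A/(-5 + b) (O(A, b) = (A + 0)/(b - 5) = A/(-5 + b))
-154*O(-8, 8) - 115 = -(-1232)/(-5 + 8) - 115 = -(-1232)/3 - 115 = -154*(-8/3) - 115 = 1232/3 - 115 = 887/3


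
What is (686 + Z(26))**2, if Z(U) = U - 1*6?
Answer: 498436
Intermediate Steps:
Z(U) = -6 + U (Z(U) = U - 6 = -6 + U)
(686 + Z(26))**2 = (686 + (-6 + 26))**2 = (686 + 20)**2 = 706**2 = 498436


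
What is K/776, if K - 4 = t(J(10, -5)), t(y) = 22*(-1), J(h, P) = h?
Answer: -9/388 ≈ -0.023196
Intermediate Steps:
t(y) = -22
K = -18 (K = 4 - 22 = -18)
K/776 = -18/776 = -18*1/776 = -9/388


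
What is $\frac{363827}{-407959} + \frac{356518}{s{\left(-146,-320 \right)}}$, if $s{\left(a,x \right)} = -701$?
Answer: $- \frac{145699769489}{285979259} \approx -509.48$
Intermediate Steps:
$\frac{363827}{-407959} + \frac{356518}{s{\left(-146,-320 \right)}} = \frac{363827}{-407959} + \frac{356518}{-701} = 363827 \left(- \frac{1}{407959}\right) + 356518 \left(- \frac{1}{701}\right) = - \frac{363827}{407959} - \frac{356518}{701} = - \frac{145699769489}{285979259}$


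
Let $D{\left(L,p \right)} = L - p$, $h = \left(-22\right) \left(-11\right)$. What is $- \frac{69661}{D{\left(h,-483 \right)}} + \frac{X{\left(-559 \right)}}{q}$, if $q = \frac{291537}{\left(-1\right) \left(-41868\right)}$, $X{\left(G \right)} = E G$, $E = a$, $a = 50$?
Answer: $- \frac{3328396337}{809825} \approx -4110.0$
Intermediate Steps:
$h = 242$
$E = 50$
$X{\left(G \right)} = 50 G$
$q = \frac{32393}{4652}$ ($q = \frac{291537}{41868} = 291537 \cdot \frac{1}{41868} = \frac{32393}{4652} \approx 6.9632$)
$- \frac{69661}{D{\left(h,-483 \right)}} + \frac{X{\left(-559 \right)}}{q} = - \frac{69661}{242 - -483} + \frac{50 \left(-559\right)}{\frac{32393}{4652}} = - \frac{69661}{242 + 483} - \frac{130023400}{32393} = - \frac{69661}{725} - \frac{130023400}{32393} = - \frac{3328396337}{809825}$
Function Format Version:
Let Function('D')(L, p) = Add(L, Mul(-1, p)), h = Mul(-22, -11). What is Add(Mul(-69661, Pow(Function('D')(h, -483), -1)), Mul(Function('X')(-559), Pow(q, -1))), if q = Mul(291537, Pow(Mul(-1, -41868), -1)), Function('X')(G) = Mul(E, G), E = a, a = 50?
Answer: Rational(-3328396337, 809825) ≈ -4110.0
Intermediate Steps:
h = 242
E = 50
Function('X')(G) = Mul(50, G)
q = Rational(32393, 4652) (q = Mul(291537, Pow(41868, -1)) = Mul(291537, Rational(1, 41868)) = Rational(32393, 4652) ≈ 6.9632)
Add(Mul(-69661, Pow(Function('D')(h, -483), -1)), Mul(Function('X')(-559), Pow(q, -1))) = Add(Mul(-69661, Pow(Add(242, Mul(-1, -483)), -1)), Mul(Mul(50, -559), Pow(Rational(32393, 4652), -1))) = Add(Mul(-69661, Pow(Add(242, 483), -1)), Mul(-27950, Rational(4652, 32393))) = Add(Mul(-69661, Pow(725, -1)), Rational(-130023400, 32393)) = Add(Mul(-69661, Rational(1, 725)), Rational(-130023400, 32393)) = Add(Rational(-69661, 725), Rational(-130023400, 32393)) = Rational(-3328396337, 809825)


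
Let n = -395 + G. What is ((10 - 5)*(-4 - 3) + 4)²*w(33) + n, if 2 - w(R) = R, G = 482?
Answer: -29704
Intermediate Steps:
n = 87 (n = -395 + 482 = 87)
w(R) = 2 - R
((10 - 5)*(-4 - 3) + 4)²*w(33) + n = ((10 - 5)*(-4 - 3) + 4)²*(2 - 1*33) + 87 = (5*(-7) + 4)²*(2 - 33) + 87 = (-35 + 4)²*(-31) + 87 = (-31)²*(-31) + 87 = 961*(-31) + 87 = -29791 + 87 = -29704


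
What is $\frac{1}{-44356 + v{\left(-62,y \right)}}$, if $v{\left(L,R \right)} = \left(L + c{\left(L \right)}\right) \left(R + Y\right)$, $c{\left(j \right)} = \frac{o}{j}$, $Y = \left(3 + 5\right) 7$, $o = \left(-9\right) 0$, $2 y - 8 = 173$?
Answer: $- \frac{1}{53439} \approx -1.8713 \cdot 10^{-5}$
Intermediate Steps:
$y = \frac{181}{2}$ ($y = 4 + \frac{1}{2} \cdot 173 = 4 + \frac{173}{2} = \frac{181}{2} \approx 90.5$)
$o = 0$
$Y = 56$ ($Y = 8 \cdot 7 = 56$)
$c{\left(j \right)} = 0$ ($c{\left(j \right)} = \frac{0}{j} = 0$)
$v{\left(L,R \right)} = L \left(56 + R\right)$ ($v{\left(L,R \right)} = \left(L + 0\right) \left(R + 56\right) = L \left(56 + R\right)$)
$\frac{1}{-44356 + v{\left(-62,y \right)}} = \frac{1}{-44356 - 62 \left(56 + \frac{181}{2}\right)} = \frac{1}{-44356 - 9083} = \frac{1}{-53439} = - \frac{1}{53439}$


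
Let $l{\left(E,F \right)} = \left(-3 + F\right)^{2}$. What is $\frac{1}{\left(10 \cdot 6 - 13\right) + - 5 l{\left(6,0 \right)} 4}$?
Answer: $- \frac{1}{133} \approx -0.0075188$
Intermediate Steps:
$\frac{1}{\left(10 \cdot 6 - 13\right) + - 5 l{\left(6,0 \right)} 4} = \frac{1}{\left(10 \cdot 6 - 13\right) + - 5 \left(-3 + 0\right)^{2} \cdot 4} = \frac{1}{\left(60 - 13\right) + - 5 \left(-3\right)^{2} \cdot 4} = \frac{1}{47 + \left(-5\right) 9 \cdot 4} = \frac{1}{47 - 180} = \frac{1}{-133} = - \frac{1}{133}$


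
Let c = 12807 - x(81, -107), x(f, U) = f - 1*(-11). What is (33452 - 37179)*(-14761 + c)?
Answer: 7625442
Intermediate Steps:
x(f, U) = 11 + f (x(f, U) = f + 11 = 11 + f)
c = 12715 (c = 12807 - (11 + 81) = 12807 - 1*92 = 12807 - 92 = 12715)
(33452 - 37179)*(-14761 + c) = (33452 - 37179)*(-14761 + 12715) = -3727*(-2046) = 7625442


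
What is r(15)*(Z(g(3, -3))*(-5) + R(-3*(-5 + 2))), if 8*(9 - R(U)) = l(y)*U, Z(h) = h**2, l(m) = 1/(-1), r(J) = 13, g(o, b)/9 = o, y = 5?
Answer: -378027/8 ≈ -47253.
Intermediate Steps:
g(o, b) = 9*o
l(m) = -1
R(U) = 9 + U/8 (R(U) = 9 - (-1)*U/8 = 9 + U/8)
r(15)*(Z(g(3, -3))*(-5) + R(-3*(-5 + 2))) = 13*((9*3)**2*(-5) + (9 + (-3*(-5 + 2))/8)) = 13*(27**2*(-5) + (9 + (-3*(-3))/8)) = 13*(729*(-5) + (9 + (1/8)*9)) = 13*(-3645 + (9 + 9/8)) = 13*(-3645 + 81/8) = 13*(-29079/8) = -378027/8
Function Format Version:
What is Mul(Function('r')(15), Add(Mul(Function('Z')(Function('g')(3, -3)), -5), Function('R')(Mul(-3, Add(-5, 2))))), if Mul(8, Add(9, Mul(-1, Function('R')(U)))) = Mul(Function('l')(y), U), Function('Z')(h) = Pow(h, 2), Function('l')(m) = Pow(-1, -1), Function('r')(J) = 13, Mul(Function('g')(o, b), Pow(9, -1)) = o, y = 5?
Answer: Rational(-378027, 8) ≈ -47253.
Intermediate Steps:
Function('g')(o, b) = Mul(9, o)
Function('l')(m) = -1
Function('R')(U) = Add(9, Mul(Rational(1, 8), U)) (Function('R')(U) = Add(9, Mul(Rational(-1, 8), Mul(-1, U))) = Add(9, Mul(Rational(1, 8), U)))
Mul(Function('r')(15), Add(Mul(Function('Z')(Function('g')(3, -3)), -5), Function('R')(Mul(-3, Add(-5, 2))))) = Mul(13, Add(Mul(Pow(Mul(9, 3), 2), -5), Add(9, Mul(Rational(1, 8), Mul(-3, Add(-5, 2)))))) = Mul(13, Add(Mul(Pow(27, 2), -5), Add(9, Mul(Rational(1, 8), Mul(-3, -3))))) = Mul(13, Add(Mul(729, -5), Add(9, Mul(Rational(1, 8), 9)))) = Mul(13, Add(-3645, Add(9, Rational(9, 8)))) = Mul(13, Add(-3645, Rational(81, 8))) = Mul(13, Rational(-29079, 8)) = Rational(-378027, 8)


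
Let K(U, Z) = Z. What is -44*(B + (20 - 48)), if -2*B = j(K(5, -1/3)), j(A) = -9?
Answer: 1034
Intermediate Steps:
B = 9/2 (B = -1/2*(-9) = 9/2 ≈ 4.5000)
-44*(B + (20 - 48)) = -44*(9/2 + (20 - 48)) = -44*(9/2 - 28) = -44*(-47/2) = 1034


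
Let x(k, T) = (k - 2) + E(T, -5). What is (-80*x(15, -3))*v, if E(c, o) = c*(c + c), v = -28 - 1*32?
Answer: 148800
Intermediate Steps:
v = -60 (v = -28 - 32 = -60)
E(c, o) = 2*c² (E(c, o) = c*(2*c) = 2*c²)
x(k, T) = -2 + k + 2*T² (x(k, T) = (k - 2) + 2*T² = (-2 + k) + 2*T² = -2 + k + 2*T²)
(-80*x(15, -3))*v = -80*(-2 + 15 + 2*(-3)²)*(-60) = -80*(-2 + 15 + 2*9)*(-60) = -80*(-2 + 15 + 18)*(-60) = -80*31*(-60) = -2480*(-60) = 148800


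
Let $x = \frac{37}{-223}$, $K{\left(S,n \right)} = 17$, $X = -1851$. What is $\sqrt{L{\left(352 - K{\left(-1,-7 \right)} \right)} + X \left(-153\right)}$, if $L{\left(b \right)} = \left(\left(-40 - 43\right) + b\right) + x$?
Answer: $\frac{2 \sqrt{3523981361}}{223} \approx 532.4$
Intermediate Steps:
$x = - \frac{37}{223}$ ($x = 37 \left(- \frac{1}{223}\right) = - \frac{37}{223} \approx -0.16592$)
$L{\left(b \right)} = - \frac{18546}{223} + b$ ($L{\left(b \right)} = \left(\left(-40 - 43\right) + b\right) - \frac{37}{223} = \left(-83 + b\right) - \frac{37}{223} = - \frac{18546}{223} + b$)
$\sqrt{L{\left(352 - K{\left(-1,-7 \right)} \right)} + X \left(-153\right)} = \sqrt{\left(- \frac{18546}{223} + \left(352 - 17\right)\right) - -283203} = \sqrt{\left(- \frac{18546}{223} + \left(352 - 17\right)\right) + 283203} = \sqrt{\left(- \frac{18546}{223} + 335\right) + 283203} = \sqrt{\frac{56159}{223} + 283203} = \sqrt{\frac{63210428}{223}} = \frac{2 \sqrt{3523981361}}{223}$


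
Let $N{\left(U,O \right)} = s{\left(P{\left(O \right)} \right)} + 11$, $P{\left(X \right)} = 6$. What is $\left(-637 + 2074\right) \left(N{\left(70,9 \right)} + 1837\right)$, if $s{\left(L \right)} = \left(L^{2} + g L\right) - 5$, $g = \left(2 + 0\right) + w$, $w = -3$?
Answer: $2691501$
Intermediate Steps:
$g = -1$ ($g = \left(2 + 0\right) - 3 = 2 - 3 = -1$)
$s{\left(L \right)} = -5 + L^{2} - L$ ($s{\left(L \right)} = \left(L^{2} - L\right) - 5 = -5 + L^{2} - L$)
$N{\left(U,O \right)} = 36$ ($N{\left(U,O \right)} = \left(-5 + 6^{2} - 6\right) + 11 = \left(-5 + 36 - 6\right) + 11 = 25 + 11 = 36$)
$\left(-637 + 2074\right) \left(N{\left(70,9 \right)} + 1837\right) = \left(-637 + 2074\right) \left(36 + 1837\right) = 1437 \cdot 1873 = 2691501$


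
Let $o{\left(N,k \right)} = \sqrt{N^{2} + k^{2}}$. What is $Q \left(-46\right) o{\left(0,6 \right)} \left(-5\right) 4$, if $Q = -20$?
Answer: $-110400$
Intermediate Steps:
$Q \left(-46\right) o{\left(0,6 \right)} \left(-5\right) 4 = \left(-20\right) \left(-46\right) \sqrt{0^{2} + 6^{2}} \left(-5\right) 4 = 920 \sqrt{0 + 36} \left(-5\right) 4 = 920 \sqrt{36} \left(-5\right) 4 = 920 \cdot 6 \left(-5\right) 4 = 920 \left(\left(-30\right) 4\right) = 920 \left(-120\right) = -110400$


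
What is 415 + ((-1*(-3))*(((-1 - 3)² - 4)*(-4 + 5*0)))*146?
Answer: -20609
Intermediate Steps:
415 + ((-1*(-3))*(((-1 - 3)² - 4)*(-4 + 5*0)))*146 = 415 + (3*(((-4)² - 4)*(-4 + 0)))*146 = 415 + (3*((16 - 4)*(-4)))*146 = 415 + (3*(12*(-4)))*146 = 415 + (3*(-48))*146 = 415 - 144*146 = 415 - 21024 = -20609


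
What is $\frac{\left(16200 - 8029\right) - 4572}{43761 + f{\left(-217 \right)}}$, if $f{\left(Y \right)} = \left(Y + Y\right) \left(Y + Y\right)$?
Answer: $\frac{3599}{232117} \approx 0.015505$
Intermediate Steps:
$f{\left(Y \right)} = 4 Y^{2}$ ($f{\left(Y \right)} = 2 Y 2 Y = 4 Y^{2}$)
$\frac{\left(16200 - 8029\right) - 4572}{43761 + f{\left(-217 \right)}} = \frac{\left(16200 - 8029\right) - 4572}{43761 + 4 \left(-217\right)^{2}} = \frac{\left(16200 - 8029\right) - 4572}{43761 + 4 \cdot 47089} = \frac{8171 - 4572}{43761 + 188356} = \frac{3599}{232117}$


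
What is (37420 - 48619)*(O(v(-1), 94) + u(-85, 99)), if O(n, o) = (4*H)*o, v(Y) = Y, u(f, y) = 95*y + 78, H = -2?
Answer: -97778469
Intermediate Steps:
u(f, y) = 78 + 95*y
O(n, o) = -8*o (O(n, o) = (4*(-2))*o = -8*o)
(37420 - 48619)*(O(v(-1), 94) + u(-85, 99)) = (37420 - 48619)*(-8*94 + (78 + 95*99)) = -11199*(-752 + (78 + 9405)) = -11199*(-752 + 9483) = -11199*8731 = -97778469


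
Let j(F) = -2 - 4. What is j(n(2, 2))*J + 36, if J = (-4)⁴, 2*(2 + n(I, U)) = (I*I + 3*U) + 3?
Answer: -1500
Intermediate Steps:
n(I, U) = -½ + I²/2 + 3*U/2 (n(I, U) = -2 + ((I*I + 3*U) + 3)/2 = -2 + ((I² + 3*U) + 3)/2 = -2 + (3 + I² + 3*U)/2 = -2 + (3/2 + I²/2 + 3*U/2) = -½ + I²/2 + 3*U/2)
j(F) = -6
J = 256
j(n(2, 2))*J + 36 = -6*256 + 36 = -1536 + 36 = -1500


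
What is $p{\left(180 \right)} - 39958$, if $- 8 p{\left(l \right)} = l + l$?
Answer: $-40003$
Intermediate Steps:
$p{\left(l \right)} = - \frac{l}{4}$ ($p{\left(l \right)} = - \frac{l + l}{8} = - \frac{2 l}{8} = - \frac{l}{4}$)
$p{\left(180 \right)} - 39958 = \left(- \frac{1}{4}\right) 180 - 39958 = -45 - 39958 = -40003$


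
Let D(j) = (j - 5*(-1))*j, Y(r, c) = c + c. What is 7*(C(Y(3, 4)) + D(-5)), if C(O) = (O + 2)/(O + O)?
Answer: 35/8 ≈ 4.3750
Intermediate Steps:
Y(r, c) = 2*c
C(O) = (2 + O)/(2*O) (C(O) = (2 + O)/((2*O)) = (2 + O)*(1/(2*O)) = (2 + O)/(2*O))
D(j) = j*(5 + j) (D(j) = (j + 5)*j = (5 + j)*j = j*(5 + j))
7*(C(Y(3, 4)) + D(-5)) = 7*((2 + 2*4)/(2*((2*4))) - 5*(5 - 5)) = 7*((1/2)*(2 + 8)/8 - 5*0) = 7*((1/2)*(1/8)*10 + 0) = 7*(5/8 + 0) = 7*(5/8) = 35/8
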